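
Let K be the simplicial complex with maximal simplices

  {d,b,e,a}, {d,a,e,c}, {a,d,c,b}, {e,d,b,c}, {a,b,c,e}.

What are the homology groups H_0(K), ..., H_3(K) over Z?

H_0 = Z,  H_1 = 0,  H_2 = 0,  H_3 = Z.

K has 5 vertices, 10 edges, 10 triangles, 5 3-simplices.
rank ∂_0 = 0, rank ∂_1 = 4 ⇒ b_0 = 5 − 0 − 4 = 1; all invariant factors of ∂_1 are 1 so no torsion. So H_0 ≅ Z.
rank ∂_1 = 4, rank ∂_2 = 6 ⇒ b_1 = 10 − 4 − 6 = 0; all invariant factors of ∂_2 are 1 so no torsion. So H_1 ≅ 0.
rank ∂_2 = 6, rank ∂_3 = 4 ⇒ b_2 = 10 − 6 − 4 = 0; all invariant factors of ∂_3 are 1 so no torsion. So H_2 ≅ 0.
rank ∂_3 = 4, rank ∂_4 = 0 ⇒ b_3 = 5 − 4 − 0 = 1. So H_3 ≅ Z.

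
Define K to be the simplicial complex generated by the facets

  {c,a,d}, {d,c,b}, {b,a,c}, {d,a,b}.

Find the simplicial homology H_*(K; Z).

H_0 ≅ Z,  H_1 = 0,  H_2 ≅ Z.

Order the vertices as a < b < c < d. Listing each simplex with vertices in this order, K has dimension 2 with simplices:

  0-simplices (4): a, b, c, d
  1-simplices (6): ab, ac, ad, bc, bd, cd
  2-simplices (4): abc, abd, acd, bcd

Hence C_0 ≅ Z^4, C_1 ≅ Z^6, C_2 ≅ Z^4.

Boundary ∂_1: C_1 → C_0 maps an edge to its endpoints' difference, ∂[p,q] = q − p.
The 4×6 boundary matrix has rank 3 and Smith normal form diag(1,1,1).

The boundary map ∂_2: C_2 → C_1 sends each 2-simplex [p,q,r] to [q,r] − [p,r] + [p,q]. For instance
  ∂abd = bd − ad + ab,
  ∂abc = bc − ac + ab.
This gives a 6×4 integer matrix of rank 3; reducing to Smith normal form yields diagonal entries (1,1,1).

Now H_k = ker ∂_k / im ∂_{k+1}, so:

  H_0: rank C_0 − rank ∂_1 = 4 − 3 = 1, and the invariant factors of ∂_1 are all 1, so H_0 ≅ Z.
  H_1: rank ker ∂_1 − rank ∂_2 = (6 − 3) − 3 = 0, and the invariant factors of ∂_2 are all 1, so H_1 ≅ 0.
  H_2: rank ker ∂_2 − rank ∂_3 = (4 − 3) − 0 = 1, and there is no ∂_3, so H_2 ≅ Z.

As a check, the Euler characteristic is 4 − 6 + 4 = 2, which agrees with 1 − 0 + 1 = 2.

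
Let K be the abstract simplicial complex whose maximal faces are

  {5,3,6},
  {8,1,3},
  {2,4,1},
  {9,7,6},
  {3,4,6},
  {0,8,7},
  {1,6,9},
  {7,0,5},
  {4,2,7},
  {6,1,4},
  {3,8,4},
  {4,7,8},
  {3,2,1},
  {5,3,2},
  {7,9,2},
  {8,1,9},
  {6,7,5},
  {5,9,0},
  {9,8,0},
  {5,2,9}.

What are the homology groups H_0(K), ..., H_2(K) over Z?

Order the vertices as 0 < 1 < 2 < 3 < 4 < 5 < 6 < 7 < 8 < 9. Listing each simplex with vertices in this order, K has dimension 2 with simplices:

  0-simplices (10): [0], [1], [2], [3], [4], [5], [6], [7], [8], [9]
  1-simplices (30): (30 of them)
  2-simplices (20): (20 of them)

Hence C_0 ≅ Z^10, C_1 ≅ Z^30, C_2 ≅ Z^20.

The boundary map ∂_1: C_1 → C_0 sends each edge [p,q] (with p < q) to q − p.
The resulting 10×30 matrix has rank 9, and its Smith normal form has invariant factors (1,1,1,1,1,1,1,1,1).

∂_2: C_2 → C_1 maps a triangle to the signed sum of its edges. For instance
  ∂[1,2,3] = [2,3] − [1,3] + [1,2],
  ∂[2,7,9] = [7,9] − [2,9] + [2,7].
The 30×20 boundary matrix has rank 20 and Smith normal form diag(1,1,1,1,1,1,1,1,1,1,1,1,1,1,1,1,1,1,1,2).

Computing H_k = (kernel of ∂_k) / (image of ∂_{k+1}):

  H_0: rank C_0 − rank ∂_1 = 10 − 9 = 1, and the invariant factors of ∂_1 are all 1, so H_0 ≅ Z.
  H_1: rank ker ∂_1 − rank ∂_2 = (30 − 9) − 20 = 1, and ∂_2 has invariant factor 2 > 1, so H_1 ≅ Z ⊕ Z/2Z.
  H_2: rank ker ∂_2 − rank ∂_3 = (20 − 20) − 0 = 0, and there is no ∂_3, so H_2 ≅ 0.

H_0 ≅ Z,  H_1 ≅ Z ⊕ Z/2Z,  H_2 = 0.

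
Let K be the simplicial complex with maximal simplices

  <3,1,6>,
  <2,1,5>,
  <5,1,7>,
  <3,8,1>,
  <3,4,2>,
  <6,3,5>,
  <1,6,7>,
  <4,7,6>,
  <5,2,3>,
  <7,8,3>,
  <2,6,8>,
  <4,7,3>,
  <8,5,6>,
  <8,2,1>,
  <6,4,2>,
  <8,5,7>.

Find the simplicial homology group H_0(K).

Take the total order 1 < 2 < 3 < 4 < 5 < 6 < 7 < 8 on the vertex set. Then K (dimension 2) consists of the simplices:

  0-simplices (8): [1], [2], [3], [4], [5], [6], [7], [8]
  1-simplices (24): (24 of them)
  2-simplices (16): [1,2,5], [1,2,8], [1,3,6], [1,3,8], [1,5,7], [1,6,7], [2,3,4], [2,3,5], [2,4,6], [2,6,8], [3,4,7], [3,5,6], [3,7,8], [4,6,7], [5,6,8], [5,7,8]

so the chain groups are C_0 ≅ Z^8, C_1 ≅ Z^24, C_2 ≅ Z^16.

The boundary map ∂_1: C_1 → C_0 is given by ∂[p,q] = [q] − [p].
This gives a 8×24 integer matrix of rank 7; reducing to Smith normal form yields diagonal entries (1,1,1,1,1,1,1).

∂_2: C_2 → C_1 acts by ∂[p,q,r] = [q,r] − [p,r] + [p,q]. For instance
  ∂[2,3,5] = [3,5] − [2,5] + [2,3],
  ∂[3,7,8] = [7,8] − [3,8] + [3,7].
The 24×16 boundary matrix has rank 15 and Smith normal form diag(1,1,1,1,1,1,1,1,1,1,1,1,1,1,1).

Now H_k = ker ∂_k / im ∂_{k+1}, so:

  H_0: rank C_0 − rank ∂_1 = 8 − 7 = 1, and the invariant factors of ∂_1 are all 1, so H_0 ≅ Z.

(K is a triangulation of the torus T^2.)

H_0 = Z.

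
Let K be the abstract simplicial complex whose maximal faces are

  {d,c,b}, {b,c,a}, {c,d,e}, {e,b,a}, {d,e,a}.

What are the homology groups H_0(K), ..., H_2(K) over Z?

H_0 ≅ Z,  H_1 ≅ Z,  H_2 = 0.

Take the total order a < b < c < d < e on the vertex set. Then K (dimension 2) consists of the simplices:

  0-simplices (5): a, b, c, d, e
  1-simplices (10): ab, ac, ad, ae, bc, bd, be, cd, ce, de
  2-simplices (5): abc, abe, ade, bcd, cde

so the chain groups are C_0 ≅ Z^5, C_1 ≅ Z^10, C_2 ≅ Z^5.

Boundary ∂_1: C_1 → C_0 is given by ∂[p,q] = [q] − [p]. For instance
  ∂bc = c − b.
The resulting 5×10 matrix has rank 4, and its Smith normal form has invariant factors (1,1,1,1).

Boundary ∂_2: C_2 → C_1 maps a triangle to the signed sum of its edges. For instance
  ∂cde = de − ce + cd,
  ∂bcd = cd − bd + bc.
As a 10×5 matrix over Z this has rank 5, with invariant factors (1,1,1,1,1).

Reading off H_k = ker ∂_k / im ∂_{k+1}:

  H_0: rank C_0 − rank ∂_1 = 5 − 4 = 1, and the invariant factors of ∂_1 are all 1, so H_0 ≅ Z.
  H_1: rank ker ∂_1 − rank ∂_2 = (10 − 4) − 5 = 1, and the invariant factors of ∂_2 are all 1, so H_1 ≅ Z.
  H_2: rank ker ∂_2 − rank ∂_3 = (5 − 5) − 0 = 0, and there is no ∂_3, so H_2 ≅ 0.

As a check, the Euler characteristic is 5 − 10 + 5 = 0, which agrees with 1 − 1 + 0 = 0.
(K is a triangulation of the Möbius band.)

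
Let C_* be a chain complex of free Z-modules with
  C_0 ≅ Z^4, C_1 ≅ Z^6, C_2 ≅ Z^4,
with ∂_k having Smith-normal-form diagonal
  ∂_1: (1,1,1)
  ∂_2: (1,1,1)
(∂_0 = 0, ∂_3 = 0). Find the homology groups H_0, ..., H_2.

H_0: b_0 = 4 − 0 − 3 = 1; torsion from ∂_1 factors > 1: none. So H_0 ≅ Z.
H_1: b_1 = 6 − 3 − 3 = 0; torsion from ∂_2 factors > 1: none. So H_1 ≅ 0.
H_2: b_2 = 4 − 3 − 0 = 1; torsion from ∂_3 factors > 1: none. So H_2 ≅ Z.

H_0 ≅ Z,  H_1 = 0,  H_2 ≅ Z.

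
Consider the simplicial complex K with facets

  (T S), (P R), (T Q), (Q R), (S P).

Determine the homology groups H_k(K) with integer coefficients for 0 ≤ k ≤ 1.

Fix the vertex order P < Q < R < S < T and write every simplex with vertices in increasing order. Then dim K = 1 and the simplices of K are:

  0-simplices (5): P, Q, R, S, T
  1-simplices (5): PR, PS, QR, QT, ST

Hence C_0 ≅ Z^5, C_1 ≅ Z^5.

Boundary ∂_1: C_1 → C_0 maps an edge to its endpoints' difference, ∂[p,q] = q − p.
This gives a 5×5 integer matrix of rank 4; reducing to Smith normal form yields diagonal entries (1,1,1,1).

From H_k ≅ ker(∂_k) / im(∂_{k+1}) we obtain:

  H_0: rank C_0 − rank ∂_1 = 5 − 4 = 1, and the invariant factors of ∂_1 are all 1, so H_0 ≅ Z.
  H_1: rank ker ∂_1 − rank ∂_2 = (5 − 4) − 0 = 1, and there is no ∂_2, so H_1 ≅ Z.

H_0 = Z,  H_1 = Z.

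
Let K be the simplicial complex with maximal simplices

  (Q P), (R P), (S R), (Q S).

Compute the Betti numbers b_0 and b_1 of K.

Order the vertices as P < Q < R < S. Listing each simplex with vertices in this order, K has dimension 1 with simplices:

  0-simplices (4): P, Q, R, S
  1-simplices (4): PQ, PR, QS, RS

Hence C_0 ≅ Z^4, C_1 ≅ Z^4.

The boundary map ∂_1: C_1 → C_0 maps an edge to its endpoints' difference, ∂[p,q] = q − p.
This gives a 4×4 integer matrix of rank 3; reducing to Smith normal form yields diagonal entries (1,1,1).

Reading off H_k = ker ∂_k / im ∂_{k+1}:

  H_0: rank C_0 − rank ∂_1 = 4 − 3 = 1, and the invariant factors of ∂_1 are all 1, so H_0 = Z.
  H_1: rank ker ∂_1 − rank ∂_2 = (4 − 3) − 0 = 1, and there is no ∂_2, so H_1 = Z.

Hence the Betti numbers are b_0 = 1, b_1 = 1.

b_0 = 1, b_1 = 1.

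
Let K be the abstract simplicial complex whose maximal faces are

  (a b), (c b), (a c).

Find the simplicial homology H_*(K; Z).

H_0 ≅ Z,  H_1 ≅ Z.

Fix the vertex order a < b < c and write every simplex with vertices in increasing order. Then dim K = 1 and the simplices of K are:

  0-simplices (3): a, b, c
  1-simplices (3): ab, ac, bc

so the chain groups are C_0 ≅ Z^3, C_1 ≅ Z^3.

∂_1: C_1 → C_0 is given by ∂[p,q] = [q] − [p]. For instance
  ∂ac = c − a.
The resulting 3×3 matrix has rank 2, and its Smith normal form has invariant factors (1,1).

Reading off H_k = ker ∂_k / im ∂_{k+1}:

  H_0: rank C_0 − rank ∂_1 = 3 − 2 = 1, and the invariant factors of ∂_1 are all 1, so H_0 ≅ Z.
  H_1: rank ker ∂_1 − rank ∂_2 = (3 − 2) − 0 = 1, and there is no ∂_2, so H_1 ≅ Z.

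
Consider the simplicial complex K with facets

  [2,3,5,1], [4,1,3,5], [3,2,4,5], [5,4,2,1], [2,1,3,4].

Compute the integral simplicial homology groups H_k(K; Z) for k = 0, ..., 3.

Take the total order 1 < 2 < 3 < 4 < 5 on the vertex set. Then K (dimension 3) consists of the simplices:

  0-simplices (5): [1], [2], [3], [4], [5]
  1-simplices (10): [1,2], [1,3], [1,4], [1,5], [2,3], [2,4], [2,5], [3,4], [3,5], [4,5]
  2-simplices (10): [1,2,3], [1,2,4], [1,2,5], [1,3,4], [1,3,5], [1,4,5], [2,3,4], [2,3,5], [2,4,5], [3,4,5]
  3-simplices (5): [1,2,3,4], [1,2,3,5], [1,2,4,5], [1,3,4,5], [2,3,4,5]

so the chain groups are C_0 ≅ Z^5, C_1 ≅ Z^10, C_2 ≅ Z^10, C_3 ≅ Z^5.

The boundary map ∂_1: C_1 → C_0 maps an edge to its endpoints' difference, ∂[p,q] = q − p.
The resulting 5×10 matrix has rank 4, and its Smith normal form has invariant factors (1,1,1,1).

∂_2: C_2 → C_1 maps a triangle to the signed sum of its edges. For instance
  ∂[1,2,5] = [2,5] − [1,5] + [1,2],
  ∂[1,3,4] = [3,4] − [1,4] + [1,3].
As a 10×10 matrix over Z this has rank 6, with invariant factors (1,1,1,1,1,1).

∂_3: C_3 → C_2 sends each 3-simplex σ to the alternating sum Σ_i (−1)^i (σ with its i-th vertex removed). For instance
  ∂[1,2,3,5] = [2,3,5] − [1,3,5] + [1,2,5] − [1,2,3],
  ∂[2,3,4,5] = [3,4,5] − [2,4,5] + [2,3,5] − [2,3,4].
As a 10×5 matrix over Z this has rank 4, with invariant factors (1,1,1,1).

From H_k ≅ ker(∂_k) / im(∂_{k+1}) we obtain:

  H_0: rank C_0 − rank ∂_1 = 5 − 4 = 1, and the invariant factors of ∂_1 are all 1, so H_0 = Z.
  H_1: rank ker ∂_1 − rank ∂_2 = (10 − 4) − 6 = 0, and the invariant factors of ∂_2 are all 1, so H_1 = 0.
  H_2: rank ker ∂_2 − rank ∂_3 = (10 − 6) − 4 = 0, and the invariant factors of ∂_3 are all 1, so H_2 = 0.
  H_3: rank ker ∂_3 − rank ∂_4 = (5 − 4) − 0 = 1, and there is no ∂_4, so H_3 = Z.

As a check, the Euler characteristic is 5 − 10 + 10 − 5 = 0, which agrees with 1 − 0 + 0 − 1 = 0.

H_0 ≅ Z,  H_1 = 0,  H_2 = 0,  H_3 ≅ Z.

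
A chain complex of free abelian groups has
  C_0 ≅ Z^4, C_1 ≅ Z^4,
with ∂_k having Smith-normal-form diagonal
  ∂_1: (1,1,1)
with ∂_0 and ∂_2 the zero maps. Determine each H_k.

H_0 = Z,  H_1 = Z.

H_0: b_0 = 4 − 0 − 3 = 1; torsion from ∂_1 factors > 1: none. So H_0 = Z.
H_1: b_1 = 4 − 3 − 0 = 1; torsion from ∂_2 factors > 1: none. So H_1 = Z.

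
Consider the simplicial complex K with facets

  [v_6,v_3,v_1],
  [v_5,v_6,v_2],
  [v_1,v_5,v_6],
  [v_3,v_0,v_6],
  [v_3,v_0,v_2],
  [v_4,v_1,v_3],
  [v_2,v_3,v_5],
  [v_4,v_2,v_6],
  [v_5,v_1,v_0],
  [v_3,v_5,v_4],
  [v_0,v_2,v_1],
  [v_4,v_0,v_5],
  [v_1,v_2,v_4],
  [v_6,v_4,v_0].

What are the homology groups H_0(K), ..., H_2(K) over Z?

K has 7 vertices, 21 edges, 14 triangles.
rank ∂_0 = 0, rank ∂_1 = 6 ⇒ b_0 = 7 − 0 − 6 = 1; all invariant factors of ∂_1 are 1 so no torsion. So H_0 ≅ Z.
rank ∂_1 = 6, rank ∂_2 = 13 ⇒ b_1 = 21 − 6 − 13 = 2; all invariant factors of ∂_2 are 1 so no torsion. So H_1 ≅ Z^2.
rank ∂_2 = 13, rank ∂_3 = 0 ⇒ b_2 = 14 − 13 − 0 = 1. So H_2 ≅ Z.

H_0 = Z,  H_1 = Z^2,  H_2 = Z.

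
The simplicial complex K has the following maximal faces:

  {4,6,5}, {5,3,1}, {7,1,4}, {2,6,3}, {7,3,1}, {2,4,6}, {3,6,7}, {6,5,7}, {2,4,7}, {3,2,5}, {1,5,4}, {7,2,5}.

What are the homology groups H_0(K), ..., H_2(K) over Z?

We work with the vertex ordering 1 < 2 < 3 < 4 < 5 < 6 < 7. The simplices of K, each written with vertices in increasing order, are:

  0-simplices (7): [1], [2], [3], [4], [5], [6], [7]
  1-simplices (18): [1,3], [1,4], [1,5], [1,7], [2,3], [2,4], [2,5], [2,6], [2,7], [3,5], [3,6], [3,7], [4,5], [4,6], [4,7], [5,6], [5,7], [6,7]
  2-simplices (12): [1,3,5], [1,3,7], [1,4,5], [1,4,7], [2,3,5], [2,3,6], [2,4,6], [2,4,7], [2,5,7], [3,6,7], [4,5,6], [5,6,7]

so the chain groups are C_0 ≅ Z^7, C_1 ≅ Z^18, C_2 ≅ Z^12.

The boundary map ∂_1: C_1 → C_0 maps an edge to its endpoints' difference, ∂[p,q] = q − p.
The 7×18 boundary matrix has rank 6 and Smith normal form diag(1,1,1,1,1,1).

Boundary ∂_2: C_2 → C_1 maps a triangle to the signed sum of its edges. For instance
  ∂[1,4,7] = [4,7] − [1,7] + [1,4],
  ∂[2,3,5] = [3,5] − [2,5] + [2,3].
This gives a 18×12 integer matrix of rank 12; reducing to Smith normal form yields diagonal entries (1,1,1,1,1,1,1,1,1,1,1,2).

Now H_k = ker ∂_k / im ∂_{k+1}, so:

  H_0: rank C_0 − rank ∂_1 = 7 − 6 = 1, and the invariant factors of ∂_1 are all 1, so H_0 = Z.
  H_1: rank ker ∂_1 − rank ∂_2 = (18 − 6) − 12 = 0, and ∂_2 has invariant factor 2 > 1, so H_1 = Z/2.
  H_2: rank ker ∂_2 − rank ∂_3 = (12 − 12) − 0 = 0, and there is no ∂_3, so H_2 = 0.

H_0 ≅ Z,  H_1 ≅ Z/2,  H_2 = 0.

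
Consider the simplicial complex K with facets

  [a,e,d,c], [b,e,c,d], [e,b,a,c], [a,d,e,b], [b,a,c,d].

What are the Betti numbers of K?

b_0 = 1, b_1 = 0, b_2 = 0, b_3 = 1.

Fix the vertex order a < b < c < d < e and write every simplex with vertices in increasing order. Then dim K = 3 and the simplices of K are:

  0-simplices (5): a, b, c, d, e
  1-simplices (10): ab, ac, ad, ae, bc, bd, be, cd, ce, de
  2-simplices (10): abc, abd, abe, acd, ace, ade, bcd, bce, bde, cde
  3-simplices (5): abcd, abce, abde, acde, bcde

giving chain groups C_0 ≅ Z^5, C_1 ≅ Z^10, C_2 ≅ Z^10, C_3 ≅ Z^5.

Boundary ∂_1: C_1 → C_0 is given by ∂[p,q] = [q] − [p].
This gives a 5×10 integer matrix of rank 4; reducing to Smith normal form yields diagonal entries (1,1,1,1).

∂_2: C_2 → C_1 acts by ∂[p,q,r] = [q,r] − [p,r] + [p,q]. For instance
  ∂bcd = cd − bd + bc,
  ∂cde = de − ce + cd.
The resulting 10×10 matrix has rank 6, and its Smith normal form has invariant factors (1,1,1,1,1,1).

The boundary map ∂_3: C_3 → C_2 sends each 3-simplex σ to the alternating sum Σ_i (−1)^i (σ with its i-th vertex removed). For instance
  ∂abce = bce − ace + abe − abc,
  ∂acde = cde − ade + ace − acd.
The 10×5 boundary matrix has rank 4 and Smith normal form diag(1,1,1,1).

Reading off H_k = ker ∂_k / im ∂_{k+1}:

  H_0: rank C_0 − rank ∂_1 = 5 − 4 = 1, and the invariant factors of ∂_1 are all 1, so H_0 ≅ Z.
  H_1: rank ker ∂_1 − rank ∂_2 = (10 − 4) − 6 = 0, and the invariant factors of ∂_2 are all 1, so H_1 ≅ 0.
  H_2: rank ker ∂_2 − rank ∂_3 = (10 − 6) − 4 = 0, and the invariant factors of ∂_3 are all 1, so H_2 ≅ 0.
  H_3: rank ker ∂_3 − rank ∂_4 = (5 − 4) − 0 = 1, and there is no ∂_4, so H_3 ≅ Z.

As a check, the Euler characteristic is 5 − 10 + 10 − 5 = 0, which agrees with 1 − 0 + 0 − 1 = 0.

Hence the Betti numbers are b_0 = 1, b_1 = 0, b_2 = 0, b_3 = 1.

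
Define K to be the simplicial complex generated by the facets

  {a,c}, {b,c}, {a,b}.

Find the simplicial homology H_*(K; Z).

Take the total order a < b < c on the vertex set. Then K (dimension 1) consists of the simplices:

  0-simplices (3): a, b, c
  1-simplices (3): ab, ac, bc

so the chain groups are C_0 ≅ Z^3, C_1 ≅ Z^3.

Boundary ∂_1: C_1 → C_0 sends each edge [p,q] (with p < q) to q − p. For instance
  ∂bc = c − b.
The 3×3 boundary matrix has rank 2 and Smith normal form diag(1,1).

Computing H_k = (kernel of ∂_k) / (image of ∂_{k+1}):

  H_0: rank C_0 − rank ∂_1 = 3 − 2 = 1, and the invariant factors of ∂_1 are all 1, so H_0 = Z.
  H_1: rank ker ∂_1 − rank ∂_2 = (3 − 2) − 0 = 1, and there is no ∂_2, so H_1 = Z.

H_0 = Z,  H_1 = Z.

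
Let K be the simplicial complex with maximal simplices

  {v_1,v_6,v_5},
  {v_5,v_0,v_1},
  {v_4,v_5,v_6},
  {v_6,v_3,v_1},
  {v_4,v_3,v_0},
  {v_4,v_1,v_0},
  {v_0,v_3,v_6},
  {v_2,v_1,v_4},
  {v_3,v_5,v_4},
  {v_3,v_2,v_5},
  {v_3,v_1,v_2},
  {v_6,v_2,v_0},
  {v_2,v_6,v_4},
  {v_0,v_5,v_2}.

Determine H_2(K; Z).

K has 7 vertices, 21 edges, 14 triangles.
rank ∂_2 = 13, rank ∂_3 = 0 ⇒ b_2 = 14 − 13 − 0 = 1. So H_2 = Z.

H_2 ≅ Z.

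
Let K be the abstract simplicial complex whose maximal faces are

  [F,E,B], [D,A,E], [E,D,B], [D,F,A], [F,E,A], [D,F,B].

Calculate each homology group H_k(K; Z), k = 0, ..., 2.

Order the vertices as A < B < D < E < F. Listing each simplex with vertices in this order, K has dimension 2 with simplices:

  0-simplices (5): A, B, D, E, F
  1-simplices (9): AD, AE, AF, BD, BE, BF, DE, DF, EF
  2-simplices (6): ADE, ADF, AEF, BDE, BDF, BEF

Hence C_0 ≅ Z^5, C_1 ≅ Z^9, C_2 ≅ Z^6.

The boundary map ∂_1: C_1 → C_0 sends each edge [p,q] (with p < q) to q − p.
The 5×9 boundary matrix has rank 4 and Smith normal form diag(1,1,1,1).

∂_2: C_2 → C_1 sends each 2-simplex [p,q,r] to [q,r] − [p,r] + [p,q]. For instance
  ∂BDE = DE − BE + BD,
  ∂ADF = DF − AF + AD.
The resulting 9×6 matrix has rank 5, and its Smith normal form has invariant factors (1,1,1,1,1).

Now H_k = ker ∂_k / im ∂_{k+1}, so:

  H_0: rank C_0 − rank ∂_1 = 5 − 4 = 1, and the invariant factors of ∂_1 are all 1, so H_0 ≅ Z.
  H_1: rank ker ∂_1 − rank ∂_2 = (9 − 4) − 5 = 0, and the invariant factors of ∂_2 are all 1, so H_1 ≅ 0.
  H_2: rank ker ∂_2 − rank ∂_3 = (6 − 5) − 0 = 1, and there is no ∂_3, so H_2 ≅ Z.

As a check, the Euler characteristic is 5 − 9 + 6 = 2, which agrees with 1 − 0 + 1 = 2.

H_0 ≅ Z,  H_1 = 0,  H_2 ≅ Z.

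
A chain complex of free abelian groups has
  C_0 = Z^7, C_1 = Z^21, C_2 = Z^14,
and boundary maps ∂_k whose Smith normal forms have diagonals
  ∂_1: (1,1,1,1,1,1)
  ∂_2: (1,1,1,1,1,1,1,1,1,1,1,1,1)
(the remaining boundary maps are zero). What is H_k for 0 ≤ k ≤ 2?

H_0 ≅ Z,  H_1 ≅ Z^2,  H_2 ≅ Z.

H_0: b_0 = 7 − 0 − 6 = 1; torsion from ∂_1 factors > 1: none. So H_0 ≅ Z.
H_1: b_1 = 21 − 6 − 13 = 2; torsion from ∂_2 factors > 1: none. So H_1 ≅ Z^2.
H_2: b_2 = 14 − 13 − 0 = 1; torsion from ∂_3 factors > 1: none. So H_2 ≅ Z.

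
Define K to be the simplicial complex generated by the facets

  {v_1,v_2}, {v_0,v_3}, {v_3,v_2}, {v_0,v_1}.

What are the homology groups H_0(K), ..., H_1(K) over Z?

Fix the vertex order v_0 < v_1 < v_2 < v_3 and write every simplex with vertices in increasing order. Then dim K = 1 and the simplices of K are:

  0-simplices (4): [v_0], [v_1], [v_2], [v_3]
  1-simplices (4): [v_0,v_1], [v_0,v_3], [v_1,v_2], [v_2,v_3]

Hence C_0 ≅ Z^4, C_1 ≅ Z^4.

The boundary map ∂_1: C_1 → C_0 maps an edge to its endpoints' difference, ∂[p,q] = q − p. For instance
  ∂[v_0,v_3] = [v_3] − [v_0].
This gives a 4×4 integer matrix of rank 3; reducing to Smith normal form yields diagonal entries (1,1,1).

Now H_k = ker ∂_k / im ∂_{k+1}, so:

  H_0: rank C_0 − rank ∂_1 = 4 − 3 = 1, and the invariant factors of ∂_1 are all 1, so H_0 = Z.
  H_1: rank ker ∂_1 − rank ∂_2 = (4 − 3) − 0 = 1, and there is no ∂_2, so H_1 = Z.

H_0 ≅ Z,  H_1 ≅ Z.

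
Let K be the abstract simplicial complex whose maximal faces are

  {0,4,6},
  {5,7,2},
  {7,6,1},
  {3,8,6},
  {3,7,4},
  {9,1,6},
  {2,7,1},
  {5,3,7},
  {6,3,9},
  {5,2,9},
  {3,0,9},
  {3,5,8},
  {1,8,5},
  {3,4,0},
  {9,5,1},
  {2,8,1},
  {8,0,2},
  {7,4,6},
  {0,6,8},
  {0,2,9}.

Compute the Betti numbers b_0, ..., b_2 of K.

We work with the vertex ordering 0 < 1 < 2 < 3 < 4 < 5 < 6 < 7 < 8 < 9. The simplices of K, each written with vertices in increasing order, are:

  0-simplices (10): [0], [1], [2], [3], [4], [5], [6], [7], [8], [9]
  1-simplices (30): (30 of them)
  2-simplices (20): (20 of them)

so the chain groups are C_0 ≅ Z^10, C_1 ≅ Z^30, C_2 ≅ Z^20.

Boundary ∂_1: C_1 → C_0 is given by ∂[p,q] = [q] − [p]. For instance
  ∂[0,6] = [6] − [0].
As a 10×30 matrix over Z this has rank 9, with invariant factors (1,1,1,1,1,1,1,1,1).

Boundary ∂_2: C_2 → C_1 maps a triangle to the signed sum of its edges. For instance
  ∂[1,2,7] = [2,7] − [1,7] + [1,2],
  ∂[0,2,9] = [2,9] − [0,9] + [0,2].
The resulting 30×20 matrix has rank 20, and its Smith normal form has invariant factors (1,1,1,1,1,1,1,1,1,1,1,1,1,1,1,1,1,1,1,2).

Computing H_k = (kernel of ∂_k) / (image of ∂_{k+1}):

  H_0: rank C_0 − rank ∂_1 = 10 − 9 = 1, and the invariant factors of ∂_1 are all 1, so H_0 ≅ Z.
  H_1: rank ker ∂_1 − rank ∂_2 = (30 − 9) − 20 = 1, and ∂_2 has invariant factor 2 > 1, so H_1 ≅ Z ⊕ Z/2.
  H_2: rank ker ∂_2 − rank ∂_3 = (20 − 20) − 0 = 0, and there is no ∂_3, so H_2 ≅ 0.

(K is a triangulation of the Klein bottle.)

Hence the Betti numbers are b_0 = 1, b_1 = 1, b_2 = 0.

b_0 = 1, b_1 = 1, b_2 = 0.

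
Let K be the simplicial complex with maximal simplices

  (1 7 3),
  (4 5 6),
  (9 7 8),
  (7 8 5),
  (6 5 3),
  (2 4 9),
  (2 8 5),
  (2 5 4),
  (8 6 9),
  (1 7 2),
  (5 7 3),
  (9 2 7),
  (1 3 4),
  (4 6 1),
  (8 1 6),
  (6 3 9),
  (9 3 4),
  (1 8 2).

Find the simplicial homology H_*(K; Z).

Order the vertices as 1 < 2 < 3 < 4 < 5 < 6 < 7 < 8 < 9. Listing each simplex with vertices in this order, K has dimension 2 with simplices:

  0-simplices (9): [1], [2], [3], [4], [5], [6], [7], [8], [9]
  1-simplices (27): (27 of them)
  2-simplices (18): [1,2,7], [1,2,8], [1,3,4], [1,3,7], [1,4,6], [1,6,8], [2,4,5], [2,4,9], [2,5,8], [2,7,9], [3,4,9], [3,5,6], [3,5,7], [3,6,9], [4,5,6], [5,7,8], [6,8,9], [7,8,9]

giving chain groups C_0 ≅ Z^9, C_1 ≅ Z^27, C_2 ≅ Z^18.

The boundary map ∂_1: C_1 → C_0 sends each edge [p,q] (with p < q) to q − p.
As a 9×27 matrix over Z this has rank 8, with invariant factors (1,1,1,1,1,1,1,1).

The boundary map ∂_2: C_2 → C_1 maps a triangle to the signed sum of its edges. For instance
  ∂[4,5,6] = [5,6] − [4,6] + [4,5],
  ∂[2,5,8] = [5,8] − [2,8] + [2,5].
This gives a 27×18 integer matrix of rank 18; reducing to Smith normal form yields diagonal entries (1,1,1,1,1,1,1,1,1,1,1,1,1,1,1,1,1,2).

Reading off H_k = ker ∂_k / im ∂_{k+1}:

  H_0: rank C_0 − rank ∂_1 = 9 − 8 = 1, and the invariant factors of ∂_1 are all 1, so H_0 = Z.
  H_1: rank ker ∂_1 − rank ∂_2 = (27 − 8) − 18 = 1, and ∂_2 has invariant factor 2 > 1, so H_1 = Z ⊕ Z_2.
  H_2: rank ker ∂_2 − rank ∂_3 = (18 − 18) − 0 = 0, and there is no ∂_3, so H_2 = 0.

As a check, the Euler characteristic is 9 − 27 + 18 = 0, which agrees with 1 − 1 + 0 = 0.

H_0 ≅ Z,  H_1 ≅ Z ⊕ Z_2,  H_2 = 0.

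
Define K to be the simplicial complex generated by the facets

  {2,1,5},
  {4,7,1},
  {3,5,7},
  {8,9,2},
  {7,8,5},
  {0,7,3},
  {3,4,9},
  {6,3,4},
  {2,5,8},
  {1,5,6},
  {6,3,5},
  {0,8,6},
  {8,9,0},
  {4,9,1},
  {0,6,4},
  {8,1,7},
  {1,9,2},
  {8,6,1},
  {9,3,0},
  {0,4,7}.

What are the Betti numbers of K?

Take the total order 0 < 1 < 2 < 3 < 4 < 5 < 6 < 7 < 8 < 9 on the vertex set. Then K (dimension 2) consists of the simplices:

  0-simplices (10): [0], [1], [2], [3], [4], [5], [6], [7], [8], [9]
  1-simplices (30): (30 of them)
  2-simplices (20): (20 of them)

giving chain groups C_0 ≅ Z^10, C_1 ≅ Z^30, C_2 ≅ Z^20.

The boundary map ∂_1: C_1 → C_0 maps an edge to its endpoints' difference, ∂[p,q] = q − p.
The resulting 10×30 matrix has rank 9, and its Smith normal form has invariant factors (1,1,1,1,1,1,1,1,1).

The boundary map ∂_2: C_2 → C_1 acts by ∂[p,q,r] = [q,r] − [p,r] + [p,q]. For instance
  ∂[1,6,8] = [6,8] − [1,8] + [1,6],
  ∂[0,4,6] = [4,6] − [0,6] + [0,4].
This gives a 30×20 integer matrix of rank 20; reducing to Smith normal form yields diagonal entries (1,1,1,1,1,1,1,1,1,1,1,1,1,1,1,1,1,1,1,2).

From H_k ≅ ker(∂_k) / im(∂_{k+1}) we obtain:

  H_0: rank C_0 − rank ∂_1 = 10 − 9 = 1, and the invariant factors of ∂_1 are all 1, so H_0 = Z.
  H_1: rank ker ∂_1 − rank ∂_2 = (30 − 9) − 20 = 1, and ∂_2 has invariant factor 2 > 1, so H_1 = Z ⊕ Z/2.
  H_2: rank ker ∂_2 − rank ∂_3 = (20 − 20) − 0 = 0, and there is no ∂_3, so H_2 = 0.

Hence the Betti numbers are b_0 = 1, b_1 = 1, b_2 = 0.

b_0 = 1, b_1 = 1, b_2 = 0.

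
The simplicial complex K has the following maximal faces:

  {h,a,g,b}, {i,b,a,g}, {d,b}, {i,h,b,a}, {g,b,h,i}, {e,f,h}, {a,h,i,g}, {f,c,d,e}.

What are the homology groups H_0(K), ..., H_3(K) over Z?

H_0 = Z,  H_1 = Z,  H_2 = 0,  H_3 = Z.

Fix the vertex order a < b < c < d < e < f < g < h < i and write every simplex with vertices in increasing order. Then dim K = 3 and the simplices of K are:

  0-simplices (9): a, b, c, d, e, f, g, h, i
  1-simplices (19): ab, ag, ah, ai, bd, bg, bh, bi, cd, ce, cf, de, df, ef, eh, fh, gh, gi, hi
  2-simplices (15): abg, abh, abi, agh, agi, ahi, bgh, bgi, bhi, cde, cdf, cef, def, efh, ghi
  3-simplices (6): abgh, abgi, abhi, aghi, bghi, cdef

giving chain groups C_0 ≅ Z^9, C_1 ≅ Z^19, C_2 ≅ Z^15, C_3 ≅ Z^6.

The boundary map ∂_1: C_1 → C_0 is given by ∂[p,q] = [q] − [p]. For instance
  ∂gh = h − g.
The 9×19 boundary matrix has rank 8 and Smith normal form diag(1,1,1,1,1,1,1,1).

Boundary ∂_2: C_2 → C_1 acts by ∂[p,q,r] = [q,r] − [p,r] + [p,q]. For instance
  ∂cde = de − ce + cd,
  ∂cef = ef − cf + ce.
The 19×15 boundary matrix has rank 10 and Smith normal form diag(1,1,1,1,1,1,1,1,1,1).

Boundary ∂_3: C_3 → C_2 sends each 3-simplex σ to the alternating sum Σ_i (−1)^i (σ with its i-th vertex removed). For instance
  ∂abgh = bgh − agh + abh − abg,
  ∂abgi = bgi − agi + abi − abg.
As a 15×6 matrix over Z this has rank 5, with invariant factors (1,1,1,1,1).

Computing H_k = (kernel of ∂_k) / (image of ∂_{k+1}):

  H_0: rank C_0 − rank ∂_1 = 9 − 8 = 1, and the invariant factors of ∂_1 are all 1, so H_0 = Z.
  H_1: rank ker ∂_1 − rank ∂_2 = (19 − 8) − 10 = 1, and the invariant factors of ∂_2 are all 1, so H_1 = Z.
  H_2: rank ker ∂_2 − rank ∂_3 = (15 − 10) − 5 = 0, and the invariant factors of ∂_3 are all 1, so H_2 = 0.
  H_3: rank ker ∂_3 − rank ∂_4 = (6 − 5) − 0 = 1, and there is no ∂_4, so H_3 = Z.

As a check, the Euler characteristic is 9 − 19 + 15 − 6 = -1, which agrees with 1 − 1 + 0 − 1 = -1.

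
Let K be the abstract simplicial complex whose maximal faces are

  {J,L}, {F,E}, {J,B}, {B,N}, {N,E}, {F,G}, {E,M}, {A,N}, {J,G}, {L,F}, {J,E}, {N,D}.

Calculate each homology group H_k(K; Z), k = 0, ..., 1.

H_0 = Z,  H_1 = Z^3.

Order the vertices as A < B < D < E < F < G < J < L < M < N. Listing each simplex with vertices in this order, K has dimension 1 with simplices:

  0-simplices (10): A, B, D, E, F, G, J, L, M, N
  1-simplices (12): AN, BJ, BN, DN, EF, EJ, EM, EN, FG, FL, GJ, JL

Hence C_0 ≅ Z^10, C_1 ≅ Z^12.

Boundary ∂_1: C_1 → C_0 sends each edge [p,q] (with p < q) to q − p.
This gives a 10×12 integer matrix of rank 9; reducing to Smith normal form yields diagonal entries (1,1,1,1,1,1,1,1,1).

Reading off H_k = ker ∂_k / im ∂_{k+1}:

  H_0: rank C_0 − rank ∂_1 = 10 − 9 = 1, and the invariant factors of ∂_1 are all 1, so H_0 = Z.
  H_1: rank ker ∂_1 − rank ∂_2 = (12 − 9) − 0 = 3, and there is no ∂_2, so H_1 = Z^3.

As a check, the Euler characteristic is 10 − 12 = -2, which agrees with 1 − 3 = -2.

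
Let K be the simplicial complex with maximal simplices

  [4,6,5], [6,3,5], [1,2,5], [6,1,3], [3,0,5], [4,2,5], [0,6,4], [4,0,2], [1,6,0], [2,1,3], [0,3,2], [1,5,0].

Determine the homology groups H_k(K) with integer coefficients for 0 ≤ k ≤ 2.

Fix the vertex order 0 < 1 < 2 < 3 < 4 < 5 < 6 and write every simplex with vertices in increasing order. Then dim K = 2 and the simplices of K are:

  0-simplices (7): [0], [1], [2], [3], [4], [5], [6]
  1-simplices (18): [0,1], [0,2], [0,3], [0,4], [0,5], [0,6], [1,2], [1,3], [1,5], [1,6], [2,3], [2,4], [2,5], [3,5], [3,6], [4,5], [4,6], [5,6]
  2-simplices (12): [0,1,5], [0,1,6], [0,2,3], [0,2,4], [0,3,5], [0,4,6], [1,2,3], [1,2,5], [1,3,6], [2,4,5], [3,5,6], [4,5,6]

Hence C_0 ≅ Z^7, C_1 ≅ Z^18, C_2 ≅ Z^12.

The boundary map ∂_1: C_1 → C_0 maps an edge to its endpoints' difference, ∂[p,q] = q − p.
The resulting 7×18 matrix has rank 6, and its Smith normal form has invariant factors (1,1,1,1,1,1).

Boundary ∂_2: C_2 → C_1 maps a triangle to the signed sum of its edges. For instance
  ∂[0,1,6] = [1,6] − [0,6] + [0,1],
  ∂[0,1,5] = [1,5] − [0,5] + [0,1].
The 18×12 boundary matrix has rank 12 and Smith normal form diag(1,1,1,1,1,1,1,1,1,1,1,2).

Now H_k = ker ∂_k / im ∂_{k+1}, so:

  H_0: rank C_0 − rank ∂_1 = 7 − 6 = 1, and the invariant factors of ∂_1 are all 1, so H_0 ≅ Z.
  H_1: rank ker ∂_1 − rank ∂_2 = (18 − 6) − 12 = 0, and ∂_2 has invariant factor 2 > 1, so H_1 ≅ Z_2.
  H_2: rank ker ∂_2 − rank ∂_3 = (12 − 12) − 0 = 0, and there is no ∂_3, so H_2 ≅ 0.

As a check, the Euler characteristic is 7 − 18 + 12 = 1, which agrees with 1 − 0 + 0 = 1.
(K is a triangulation of the real projective plane RP^2.)

H_0 ≅ Z,  H_1 ≅ Z_2,  H_2 = 0.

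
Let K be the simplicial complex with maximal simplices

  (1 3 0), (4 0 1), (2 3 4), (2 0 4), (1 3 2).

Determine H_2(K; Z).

H_2 ≅ 0.

Take the total order 0 < 1 < 2 < 3 < 4 on the vertex set. Then K (dimension 2) consists of the simplices:

  0-simplices (5): [0], [1], [2], [3], [4]
  1-simplices (10): [0,1], [0,2], [0,3], [0,4], [1,2], [1,3], [1,4], [2,3], [2,4], [3,4]
  2-simplices (5): [0,1,3], [0,1,4], [0,2,4], [1,2,3], [2,3,4]

so the chain groups are C_0 ≅ Z^5, C_1 ≅ Z^10, C_2 ≅ Z^5.

∂_1: C_1 → C_0 sends each edge [p,q] (with p < q) to q − p.
This gives a 5×10 integer matrix of rank 4; reducing to Smith normal form yields diagonal entries (1,1,1,1).

Boundary ∂_2: C_2 → C_1 acts by ∂[p,q,r] = [q,r] − [p,r] + [p,q]. For instance
  ∂[0,1,3] = [1,3] − [0,3] + [0,1],
  ∂[0,2,4] = [2,4] − [0,4] + [0,2].
This gives a 10×5 integer matrix of rank 5; reducing to Smith normal form yields diagonal entries (1,1,1,1,1).

From H_k ≅ ker(∂_k) / im(∂_{k+1}) we obtain:

  H_2: rank ker ∂_2 − rank ∂_3 = (5 − 5) − 0 = 0, and there is no ∂_3, so H_2 = 0.

(K is a triangulation of the Möbius band.)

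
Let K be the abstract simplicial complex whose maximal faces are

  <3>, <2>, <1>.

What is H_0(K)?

Order the vertices as 1 < 2 < 3. Listing each simplex with vertices in this order, K has dimension 0 with simplices:

  0-simplices (3): [1], [2], [3]

giving chain groups C_0 ≅ Z^3.

Now H_k = ker ∂_k / im ∂_{k+1}, so:

  H_0: rank C_0 − rank ∂_1 = 3 − 0 = 3, and there is no ∂_1, so H_0 ≅ Z^3.

(K is a triangulation of a set of 3 points.)

H_0 = Z^3.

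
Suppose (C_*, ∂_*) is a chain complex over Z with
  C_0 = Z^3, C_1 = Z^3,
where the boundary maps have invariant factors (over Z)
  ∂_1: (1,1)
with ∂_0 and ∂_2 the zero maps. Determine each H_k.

H_0 = Z,  H_1 = Z.

H_0: b_0 = 3 − 0 − 2 = 1; torsion from ∂_1 factors > 1: none. So H_0 = Z.
H_1: b_1 = 3 − 2 − 0 = 1; torsion from ∂_2 factors > 1: none. So H_1 = Z.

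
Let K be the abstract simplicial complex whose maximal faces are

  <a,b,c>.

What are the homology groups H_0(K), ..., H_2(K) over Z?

Take the total order a < b < c on the vertex set. Then K (dimension 2) consists of the simplices:

  0-simplices (3): a, b, c
  1-simplices (3): ab, ac, bc
  2-simplices (1): abc

so the chain groups are C_0 ≅ Z^3, C_1 ≅ Z^3, C_2 ≅ Z^1.

∂_1: C_1 → C_0 maps an edge to its endpoints' difference, ∂[p,q] = q − p. For instance
  ∂ac = c − a.
This gives a 3×3 integer matrix of rank 2; reducing to Smith normal form yields diagonal entries (1,1).

The boundary map ∂_2: C_2 → C_1 maps a triangle to the signed sum of its edges. For instance
  ∂abc = bc − ac + ab.
As a 3×1 matrix over Z this has rank 1, with invariant factors (1).

Computing H_k = (kernel of ∂_k) / (image of ∂_{k+1}):

  H_0: rank C_0 − rank ∂_1 = 3 − 2 = 1, and the invariant factors of ∂_1 are all 1, so H_0 ≅ Z.
  H_1: rank ker ∂_1 − rank ∂_2 = (3 − 2) − 1 = 0, and the invariant factors of ∂_2 are all 1, so H_1 ≅ 0.
  H_2: rank ker ∂_2 − rank ∂_3 = (1 − 1) − 0 = 0, and there is no ∂_3, so H_2 ≅ 0.

H_0 ≅ Z,  H_1 = 0,  H_2 = 0.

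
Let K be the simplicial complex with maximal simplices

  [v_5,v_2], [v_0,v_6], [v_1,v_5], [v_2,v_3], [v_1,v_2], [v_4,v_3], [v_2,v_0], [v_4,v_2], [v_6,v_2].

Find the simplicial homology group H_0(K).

K has 7 vertices, 9 edges.
rank ∂_0 = 0, rank ∂_1 = 6 ⇒ b_0 = 7 − 0 − 6 = 1; all invariant factors of ∂_1 are 1 so no torsion. So H_0 ≅ Z.

H_0 = Z.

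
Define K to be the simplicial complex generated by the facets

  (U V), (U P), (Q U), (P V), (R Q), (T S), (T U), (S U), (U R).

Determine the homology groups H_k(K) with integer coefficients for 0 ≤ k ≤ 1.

H_0 = Z,  H_1 = Z^3.

Take the total order P < Q < R < S < T < U < V on the vertex set. Then K (dimension 1) consists of the simplices:

  0-simplices (7): P, Q, R, S, T, U, V
  1-simplices (9): PU, PV, QR, QU, RU, ST, SU, TU, UV

giving chain groups C_0 ≅ Z^7, C_1 ≅ Z^9.

∂_1: C_1 → C_0 maps an edge to its endpoints' difference, ∂[p,q] = q − p.
The resulting 7×9 matrix has rank 6, and its Smith normal form has invariant factors (1,1,1,1,1,1).

Now H_k = ker ∂_k / im ∂_{k+1}, so:

  H_0: rank C_0 − rank ∂_1 = 7 − 6 = 1, and the invariant factors of ∂_1 are all 1, so H_0 ≅ Z.
  H_1: rank ker ∂_1 − rank ∂_2 = (9 − 6) − 0 = 3, and there is no ∂_2, so H_1 ≅ Z^3.

As a check, the Euler characteristic is 7 − 9 = -2, which agrees with 1 − 3 = -2.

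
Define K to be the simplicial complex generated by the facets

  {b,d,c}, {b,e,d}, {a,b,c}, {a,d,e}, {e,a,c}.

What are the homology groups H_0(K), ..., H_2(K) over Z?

K has 5 vertices, 10 edges, 5 triangles.
rank ∂_0 = 0, rank ∂_1 = 4 ⇒ b_0 = 5 − 0 − 4 = 1; all invariant factors of ∂_1 are 1 so no torsion. So H_0 ≅ Z.
rank ∂_1 = 4, rank ∂_2 = 5 ⇒ b_1 = 10 − 4 − 5 = 1; all invariant factors of ∂_2 are 1 so no torsion. So H_1 ≅ Z.
rank ∂_2 = 5, rank ∂_3 = 0 ⇒ b_2 = 5 − 5 − 0 = 0. So H_2 ≅ 0.

H_0 ≅ Z,  H_1 ≅ Z,  H_2 = 0.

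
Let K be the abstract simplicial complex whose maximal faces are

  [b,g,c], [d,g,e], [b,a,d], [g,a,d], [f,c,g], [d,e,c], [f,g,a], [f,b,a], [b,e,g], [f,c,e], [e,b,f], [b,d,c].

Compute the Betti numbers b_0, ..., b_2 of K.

b_0 = 1, b_1 = 0, b_2 = 0.

Order the vertices as a < b < c < d < e < f < g. Listing each simplex with vertices in this order, K has dimension 2 with simplices:

  0-simplices (7): a, b, c, d, e, f, g
  1-simplices (18): ab, ad, af, ag, bc, bd, be, bf, bg, cd, ce, cf, cg, de, dg, ef, eg, fg
  2-simplices (12): abd, abf, adg, afg, bcd, bcg, bef, beg, cde, cef, cfg, deg

Hence C_0 ≅ Z^7, C_1 ≅ Z^18, C_2 ≅ Z^12.

Boundary ∂_1: C_1 → C_0 is given by ∂[p,q] = [q] − [p].
The resulting 7×18 matrix has rank 6, and its Smith normal form has invariant factors (1,1,1,1,1,1).

The boundary map ∂_2: C_2 → C_1 sends each 2-simplex [p,q,r] to [q,r] − [p,r] + [p,q]. For instance
  ∂bcd = cd − bd + bc,
  ∂bef = ef − bf + be.
The 18×12 boundary matrix has rank 12 and Smith normal form diag(1,1,1,1,1,1,1,1,1,1,1,2).

From H_k ≅ ker(∂_k) / im(∂_{k+1}) we obtain:

  H_0: rank C_0 − rank ∂_1 = 7 − 6 = 1, and the invariant factors of ∂_1 are all 1, so H_0 = Z.
  H_1: rank ker ∂_1 − rank ∂_2 = (18 − 6) − 12 = 0, and ∂_2 has invariant factor 2 > 1, so H_1 = Z_2.
  H_2: rank ker ∂_2 − rank ∂_3 = (12 − 12) − 0 = 0, and there is no ∂_3, so H_2 = 0.

Hence the Betti numbers are b_0 = 1, b_1 = 0, b_2 = 0.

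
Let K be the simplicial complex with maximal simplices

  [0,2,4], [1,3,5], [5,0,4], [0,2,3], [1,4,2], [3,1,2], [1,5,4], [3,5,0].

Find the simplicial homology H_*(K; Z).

Fix the vertex order 0 < 1 < 2 < 3 < 4 < 5 and write every simplex with vertices in increasing order. Then dim K = 2 and the simplices of K are:

  0-simplices (6): [0], [1], [2], [3], [4], [5]
  1-simplices (12): [0,2], [0,3], [0,4], [0,5], [1,2], [1,3], [1,4], [1,5], [2,3], [2,4], [3,5], [4,5]
  2-simplices (8): [0,2,3], [0,2,4], [0,3,5], [0,4,5], [1,2,3], [1,2,4], [1,3,5], [1,4,5]

giving chain groups C_0 ≅ Z^6, C_1 ≅ Z^12, C_2 ≅ Z^8.

Boundary ∂_1: C_1 → C_0 sends each edge [p,q] (with p < q) to q − p.
As a 6×12 matrix over Z this has rank 5, with invariant factors (1,1,1,1,1).

The boundary map ∂_2: C_2 → C_1 sends each 2-simplex [p,q,r] to [q,r] − [p,r] + [p,q]. For instance
  ∂[1,2,3] = [2,3] − [1,3] + [1,2],
  ∂[0,2,3] = [2,3] − [0,3] + [0,2].
The resulting 12×8 matrix has rank 7, and its Smith normal form has invariant factors (1,1,1,1,1,1,1).

Now H_k = ker ∂_k / im ∂_{k+1}, so:

  H_0: rank C_0 − rank ∂_1 = 6 − 5 = 1, and the invariant factors of ∂_1 are all 1, so H_0 = Z.
  H_1: rank ker ∂_1 − rank ∂_2 = (12 − 5) − 7 = 0, and the invariant factors of ∂_2 are all 1, so H_1 = 0.
  H_2: rank ker ∂_2 − rank ∂_3 = (8 − 7) − 0 = 1, and there is no ∂_3, so H_2 = Z.

(K is a triangulation of the 2-sphere S^2.)

H_0 = Z,  H_1 = 0,  H_2 = Z.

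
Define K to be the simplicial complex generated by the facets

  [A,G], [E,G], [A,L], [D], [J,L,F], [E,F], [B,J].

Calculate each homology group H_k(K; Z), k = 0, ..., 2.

Order the vertices as A < B < D < E < F < G < J < L. Listing each simplex with vertices in this order, K has dimension 2 with simplices:

  0-simplices (8): A, B, D, E, F, G, J, L
  1-simplices (8): AG, AL, BJ, EF, EG, FJ, FL, JL
  2-simplices (1): FJL

so the chain groups are C_0 ≅ Z^8, C_1 ≅ Z^8, C_2 ≅ Z^1.

Boundary ∂_1: C_1 → C_0 sends each edge [p,q] (with p < q) to q − p. For instance
  ∂BJ = J − B.
The 8×8 boundary matrix has rank 6 and Smith normal form diag(1,1,1,1,1,1).

The boundary map ∂_2: C_2 → C_1 acts by ∂[p,q,r] = [q,r] − [p,r] + [p,q]. For instance
  ∂FJL = JL − FL + FJ.
The resulting 8×1 matrix has rank 1, and its Smith normal form has invariant factors (1).

Reading off H_k = ker ∂_k / im ∂_{k+1}:

  H_0: rank C_0 − rank ∂_1 = 8 − 6 = 2, and the invariant factors of ∂_1 are all 1, so H_0 ≅ Z^2.
  H_1: rank ker ∂_1 − rank ∂_2 = (8 − 6) − 1 = 1, and the invariant factors of ∂_2 are all 1, so H_1 ≅ Z.
  H_2: rank ker ∂_2 − rank ∂_3 = (1 − 1) − 0 = 0, and there is no ∂_3, so H_2 ≅ 0.

As a check, the Euler characteristic is 8 − 8 + 1 = 1, which agrees with 2 − 1 + 0 = 1.

H_0 ≅ Z^2,  H_1 ≅ Z,  H_2 = 0.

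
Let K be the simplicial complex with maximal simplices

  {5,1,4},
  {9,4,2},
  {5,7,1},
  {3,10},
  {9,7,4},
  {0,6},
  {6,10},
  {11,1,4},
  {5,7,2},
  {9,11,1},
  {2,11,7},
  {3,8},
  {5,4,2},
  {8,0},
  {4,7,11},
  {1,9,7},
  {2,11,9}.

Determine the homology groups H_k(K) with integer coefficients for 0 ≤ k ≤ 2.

H_0 ≅ Z^2,  H_1 ≅ Z ⊕ Z/2,  H_2 = 0.

We work with the vertex ordering 0 < 1 < 2 < 3 < 4 < 5 < 6 < 7 < 8 < 9 < 10 < 11. The simplices of K, each written with vertices in increasing order, are:

  0-simplices (12): [0], [1], [2], [3], [4], [5], [6], [7], [8], [9], [10], [11]
  1-simplices (23): (23 of them)
  2-simplices (12): [1,4,5], [1,4,11], [1,5,7], [1,7,9], [1,9,11], [2,4,5], [2,4,9], [2,5,7], [2,7,11], [2,9,11], [4,7,9], [4,7,11]

Hence C_0 ≅ Z^12, C_1 ≅ Z^23, C_2 ≅ Z^12.

∂_1: C_1 → C_0 sends each edge [p,q] (with p < q) to q − p. For instance
  ∂[5,7] = [7] − [5].
The 12×23 boundary matrix has rank 10 and Smith normal form diag(1,1,1,1,1,1,1,1,1,1).

∂_2: C_2 → C_1 maps a triangle to the signed sum of its edges. For instance
  ∂[2,4,5] = [4,5] − [2,5] + [2,4],
  ∂[2,9,11] = [9,11] − [2,11] + [2,9].
As a 23×12 matrix over Z this has rank 12, with invariant factors (1,1,1,1,1,1,1,1,1,1,1,2).

Reading off H_k = ker ∂_k / im ∂_{k+1}:

  H_0: rank C_0 − rank ∂_1 = 12 − 10 = 2, and the invariant factors of ∂_1 are all 1, so H_0 ≅ Z^2.
  H_1: rank ker ∂_1 − rank ∂_2 = (23 − 10) − 12 = 1, and ∂_2 has invariant factor 2 > 1, so H_1 ≅ Z ⊕ Z/2.
  H_2: rank ker ∂_2 − rank ∂_3 = (12 − 12) − 0 = 0, and there is no ∂_3, so H_2 ≅ 0.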